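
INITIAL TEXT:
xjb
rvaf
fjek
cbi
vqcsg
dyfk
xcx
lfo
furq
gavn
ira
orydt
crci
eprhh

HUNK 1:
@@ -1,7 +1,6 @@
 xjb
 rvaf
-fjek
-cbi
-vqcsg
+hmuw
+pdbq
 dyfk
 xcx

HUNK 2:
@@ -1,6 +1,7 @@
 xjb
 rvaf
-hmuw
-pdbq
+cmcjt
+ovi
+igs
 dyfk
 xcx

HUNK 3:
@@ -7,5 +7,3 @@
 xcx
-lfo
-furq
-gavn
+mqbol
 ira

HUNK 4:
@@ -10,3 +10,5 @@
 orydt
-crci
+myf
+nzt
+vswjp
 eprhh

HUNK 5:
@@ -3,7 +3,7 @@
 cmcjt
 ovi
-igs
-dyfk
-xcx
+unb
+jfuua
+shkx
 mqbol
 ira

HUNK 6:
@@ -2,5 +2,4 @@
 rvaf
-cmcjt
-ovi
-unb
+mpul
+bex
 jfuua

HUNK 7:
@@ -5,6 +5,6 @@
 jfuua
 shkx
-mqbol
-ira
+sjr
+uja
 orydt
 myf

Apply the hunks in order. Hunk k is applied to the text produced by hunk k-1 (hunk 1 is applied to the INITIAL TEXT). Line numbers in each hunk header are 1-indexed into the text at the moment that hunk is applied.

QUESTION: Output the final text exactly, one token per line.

Hunk 1: at line 1 remove [fjek,cbi,vqcsg] add [hmuw,pdbq] -> 13 lines: xjb rvaf hmuw pdbq dyfk xcx lfo furq gavn ira orydt crci eprhh
Hunk 2: at line 1 remove [hmuw,pdbq] add [cmcjt,ovi,igs] -> 14 lines: xjb rvaf cmcjt ovi igs dyfk xcx lfo furq gavn ira orydt crci eprhh
Hunk 3: at line 7 remove [lfo,furq,gavn] add [mqbol] -> 12 lines: xjb rvaf cmcjt ovi igs dyfk xcx mqbol ira orydt crci eprhh
Hunk 4: at line 10 remove [crci] add [myf,nzt,vswjp] -> 14 lines: xjb rvaf cmcjt ovi igs dyfk xcx mqbol ira orydt myf nzt vswjp eprhh
Hunk 5: at line 3 remove [igs,dyfk,xcx] add [unb,jfuua,shkx] -> 14 lines: xjb rvaf cmcjt ovi unb jfuua shkx mqbol ira orydt myf nzt vswjp eprhh
Hunk 6: at line 2 remove [cmcjt,ovi,unb] add [mpul,bex] -> 13 lines: xjb rvaf mpul bex jfuua shkx mqbol ira orydt myf nzt vswjp eprhh
Hunk 7: at line 5 remove [mqbol,ira] add [sjr,uja] -> 13 lines: xjb rvaf mpul bex jfuua shkx sjr uja orydt myf nzt vswjp eprhh

Answer: xjb
rvaf
mpul
bex
jfuua
shkx
sjr
uja
orydt
myf
nzt
vswjp
eprhh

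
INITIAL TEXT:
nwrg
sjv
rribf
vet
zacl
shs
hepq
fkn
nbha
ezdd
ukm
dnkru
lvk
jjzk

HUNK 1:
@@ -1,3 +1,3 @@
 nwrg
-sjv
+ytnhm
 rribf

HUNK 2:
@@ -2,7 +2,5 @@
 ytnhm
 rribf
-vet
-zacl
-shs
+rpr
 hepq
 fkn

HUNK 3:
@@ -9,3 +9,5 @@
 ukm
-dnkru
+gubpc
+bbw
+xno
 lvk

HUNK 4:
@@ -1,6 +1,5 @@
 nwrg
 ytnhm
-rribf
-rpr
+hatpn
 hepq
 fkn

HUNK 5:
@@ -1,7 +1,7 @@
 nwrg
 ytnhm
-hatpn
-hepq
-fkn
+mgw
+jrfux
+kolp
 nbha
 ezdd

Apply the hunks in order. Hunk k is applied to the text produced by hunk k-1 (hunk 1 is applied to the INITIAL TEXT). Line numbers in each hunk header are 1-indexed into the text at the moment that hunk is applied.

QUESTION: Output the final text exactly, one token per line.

Hunk 1: at line 1 remove [sjv] add [ytnhm] -> 14 lines: nwrg ytnhm rribf vet zacl shs hepq fkn nbha ezdd ukm dnkru lvk jjzk
Hunk 2: at line 2 remove [vet,zacl,shs] add [rpr] -> 12 lines: nwrg ytnhm rribf rpr hepq fkn nbha ezdd ukm dnkru lvk jjzk
Hunk 3: at line 9 remove [dnkru] add [gubpc,bbw,xno] -> 14 lines: nwrg ytnhm rribf rpr hepq fkn nbha ezdd ukm gubpc bbw xno lvk jjzk
Hunk 4: at line 1 remove [rribf,rpr] add [hatpn] -> 13 lines: nwrg ytnhm hatpn hepq fkn nbha ezdd ukm gubpc bbw xno lvk jjzk
Hunk 5: at line 1 remove [hatpn,hepq,fkn] add [mgw,jrfux,kolp] -> 13 lines: nwrg ytnhm mgw jrfux kolp nbha ezdd ukm gubpc bbw xno lvk jjzk

Answer: nwrg
ytnhm
mgw
jrfux
kolp
nbha
ezdd
ukm
gubpc
bbw
xno
lvk
jjzk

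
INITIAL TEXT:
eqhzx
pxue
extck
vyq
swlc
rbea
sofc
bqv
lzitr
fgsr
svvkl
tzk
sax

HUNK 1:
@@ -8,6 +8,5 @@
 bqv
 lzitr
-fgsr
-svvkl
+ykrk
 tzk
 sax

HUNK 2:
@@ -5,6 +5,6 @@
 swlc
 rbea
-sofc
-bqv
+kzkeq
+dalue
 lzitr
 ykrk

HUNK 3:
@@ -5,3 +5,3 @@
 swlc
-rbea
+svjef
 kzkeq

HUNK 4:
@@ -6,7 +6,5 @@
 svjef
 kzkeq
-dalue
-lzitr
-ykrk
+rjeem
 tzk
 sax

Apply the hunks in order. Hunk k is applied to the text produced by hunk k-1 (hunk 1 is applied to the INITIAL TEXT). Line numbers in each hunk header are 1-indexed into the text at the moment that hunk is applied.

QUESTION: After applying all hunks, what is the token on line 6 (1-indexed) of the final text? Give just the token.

Answer: svjef

Derivation:
Hunk 1: at line 8 remove [fgsr,svvkl] add [ykrk] -> 12 lines: eqhzx pxue extck vyq swlc rbea sofc bqv lzitr ykrk tzk sax
Hunk 2: at line 5 remove [sofc,bqv] add [kzkeq,dalue] -> 12 lines: eqhzx pxue extck vyq swlc rbea kzkeq dalue lzitr ykrk tzk sax
Hunk 3: at line 5 remove [rbea] add [svjef] -> 12 lines: eqhzx pxue extck vyq swlc svjef kzkeq dalue lzitr ykrk tzk sax
Hunk 4: at line 6 remove [dalue,lzitr,ykrk] add [rjeem] -> 10 lines: eqhzx pxue extck vyq swlc svjef kzkeq rjeem tzk sax
Final line 6: svjef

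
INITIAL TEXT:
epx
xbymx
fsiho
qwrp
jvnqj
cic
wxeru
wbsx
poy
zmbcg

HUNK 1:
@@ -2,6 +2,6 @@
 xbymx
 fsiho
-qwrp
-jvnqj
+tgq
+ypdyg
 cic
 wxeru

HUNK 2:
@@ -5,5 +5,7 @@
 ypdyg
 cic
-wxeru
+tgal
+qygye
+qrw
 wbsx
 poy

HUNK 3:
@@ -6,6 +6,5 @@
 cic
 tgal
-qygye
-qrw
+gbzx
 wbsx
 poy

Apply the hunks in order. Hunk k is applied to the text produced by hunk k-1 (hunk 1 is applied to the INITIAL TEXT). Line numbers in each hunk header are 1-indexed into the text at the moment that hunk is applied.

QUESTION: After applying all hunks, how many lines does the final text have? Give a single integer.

Hunk 1: at line 2 remove [qwrp,jvnqj] add [tgq,ypdyg] -> 10 lines: epx xbymx fsiho tgq ypdyg cic wxeru wbsx poy zmbcg
Hunk 2: at line 5 remove [wxeru] add [tgal,qygye,qrw] -> 12 lines: epx xbymx fsiho tgq ypdyg cic tgal qygye qrw wbsx poy zmbcg
Hunk 3: at line 6 remove [qygye,qrw] add [gbzx] -> 11 lines: epx xbymx fsiho tgq ypdyg cic tgal gbzx wbsx poy zmbcg
Final line count: 11

Answer: 11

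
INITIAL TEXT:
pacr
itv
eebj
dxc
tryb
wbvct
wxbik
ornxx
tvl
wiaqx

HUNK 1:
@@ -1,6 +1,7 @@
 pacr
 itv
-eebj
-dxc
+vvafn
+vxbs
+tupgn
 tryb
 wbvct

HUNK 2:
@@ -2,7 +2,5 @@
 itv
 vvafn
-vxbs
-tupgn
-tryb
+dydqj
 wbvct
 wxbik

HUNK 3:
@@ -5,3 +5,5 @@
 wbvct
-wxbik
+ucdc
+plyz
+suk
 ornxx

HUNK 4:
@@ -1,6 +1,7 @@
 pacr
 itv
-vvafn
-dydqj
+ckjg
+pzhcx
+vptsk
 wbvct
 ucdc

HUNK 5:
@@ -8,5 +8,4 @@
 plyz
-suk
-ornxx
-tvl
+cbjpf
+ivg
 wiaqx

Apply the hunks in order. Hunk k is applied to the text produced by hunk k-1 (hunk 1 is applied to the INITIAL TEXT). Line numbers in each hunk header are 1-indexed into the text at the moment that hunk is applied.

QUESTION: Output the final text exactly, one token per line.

Answer: pacr
itv
ckjg
pzhcx
vptsk
wbvct
ucdc
plyz
cbjpf
ivg
wiaqx

Derivation:
Hunk 1: at line 1 remove [eebj,dxc] add [vvafn,vxbs,tupgn] -> 11 lines: pacr itv vvafn vxbs tupgn tryb wbvct wxbik ornxx tvl wiaqx
Hunk 2: at line 2 remove [vxbs,tupgn,tryb] add [dydqj] -> 9 lines: pacr itv vvafn dydqj wbvct wxbik ornxx tvl wiaqx
Hunk 3: at line 5 remove [wxbik] add [ucdc,plyz,suk] -> 11 lines: pacr itv vvafn dydqj wbvct ucdc plyz suk ornxx tvl wiaqx
Hunk 4: at line 1 remove [vvafn,dydqj] add [ckjg,pzhcx,vptsk] -> 12 lines: pacr itv ckjg pzhcx vptsk wbvct ucdc plyz suk ornxx tvl wiaqx
Hunk 5: at line 8 remove [suk,ornxx,tvl] add [cbjpf,ivg] -> 11 lines: pacr itv ckjg pzhcx vptsk wbvct ucdc plyz cbjpf ivg wiaqx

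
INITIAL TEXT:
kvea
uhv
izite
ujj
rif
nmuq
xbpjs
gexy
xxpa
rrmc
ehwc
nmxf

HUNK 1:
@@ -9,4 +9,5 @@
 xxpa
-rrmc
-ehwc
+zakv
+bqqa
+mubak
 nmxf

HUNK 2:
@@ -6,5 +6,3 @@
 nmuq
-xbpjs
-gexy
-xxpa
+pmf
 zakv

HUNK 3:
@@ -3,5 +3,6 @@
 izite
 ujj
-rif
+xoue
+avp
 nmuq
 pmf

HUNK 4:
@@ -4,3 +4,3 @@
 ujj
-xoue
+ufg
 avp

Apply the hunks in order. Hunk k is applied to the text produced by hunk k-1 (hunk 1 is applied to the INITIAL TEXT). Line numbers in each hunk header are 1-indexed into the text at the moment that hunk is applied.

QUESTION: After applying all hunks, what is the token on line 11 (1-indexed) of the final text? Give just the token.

Hunk 1: at line 9 remove [rrmc,ehwc] add [zakv,bqqa,mubak] -> 13 lines: kvea uhv izite ujj rif nmuq xbpjs gexy xxpa zakv bqqa mubak nmxf
Hunk 2: at line 6 remove [xbpjs,gexy,xxpa] add [pmf] -> 11 lines: kvea uhv izite ujj rif nmuq pmf zakv bqqa mubak nmxf
Hunk 3: at line 3 remove [rif] add [xoue,avp] -> 12 lines: kvea uhv izite ujj xoue avp nmuq pmf zakv bqqa mubak nmxf
Hunk 4: at line 4 remove [xoue] add [ufg] -> 12 lines: kvea uhv izite ujj ufg avp nmuq pmf zakv bqqa mubak nmxf
Final line 11: mubak

Answer: mubak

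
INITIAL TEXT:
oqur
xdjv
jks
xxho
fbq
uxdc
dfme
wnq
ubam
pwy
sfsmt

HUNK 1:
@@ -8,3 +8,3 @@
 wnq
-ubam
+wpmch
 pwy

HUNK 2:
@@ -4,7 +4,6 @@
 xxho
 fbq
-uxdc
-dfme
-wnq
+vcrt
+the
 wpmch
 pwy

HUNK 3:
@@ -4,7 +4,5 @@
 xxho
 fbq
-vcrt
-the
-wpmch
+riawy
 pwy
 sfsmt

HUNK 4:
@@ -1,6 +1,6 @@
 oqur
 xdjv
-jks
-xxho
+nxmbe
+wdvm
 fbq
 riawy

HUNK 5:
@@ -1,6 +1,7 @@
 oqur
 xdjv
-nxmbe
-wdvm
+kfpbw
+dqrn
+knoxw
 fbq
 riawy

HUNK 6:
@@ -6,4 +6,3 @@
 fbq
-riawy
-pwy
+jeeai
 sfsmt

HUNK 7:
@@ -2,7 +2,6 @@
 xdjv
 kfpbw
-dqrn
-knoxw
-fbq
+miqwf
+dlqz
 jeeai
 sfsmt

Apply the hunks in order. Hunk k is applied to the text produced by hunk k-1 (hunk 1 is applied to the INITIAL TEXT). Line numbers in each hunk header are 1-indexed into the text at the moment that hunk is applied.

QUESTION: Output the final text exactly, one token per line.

Hunk 1: at line 8 remove [ubam] add [wpmch] -> 11 lines: oqur xdjv jks xxho fbq uxdc dfme wnq wpmch pwy sfsmt
Hunk 2: at line 4 remove [uxdc,dfme,wnq] add [vcrt,the] -> 10 lines: oqur xdjv jks xxho fbq vcrt the wpmch pwy sfsmt
Hunk 3: at line 4 remove [vcrt,the,wpmch] add [riawy] -> 8 lines: oqur xdjv jks xxho fbq riawy pwy sfsmt
Hunk 4: at line 1 remove [jks,xxho] add [nxmbe,wdvm] -> 8 lines: oqur xdjv nxmbe wdvm fbq riawy pwy sfsmt
Hunk 5: at line 1 remove [nxmbe,wdvm] add [kfpbw,dqrn,knoxw] -> 9 lines: oqur xdjv kfpbw dqrn knoxw fbq riawy pwy sfsmt
Hunk 6: at line 6 remove [riawy,pwy] add [jeeai] -> 8 lines: oqur xdjv kfpbw dqrn knoxw fbq jeeai sfsmt
Hunk 7: at line 2 remove [dqrn,knoxw,fbq] add [miqwf,dlqz] -> 7 lines: oqur xdjv kfpbw miqwf dlqz jeeai sfsmt

Answer: oqur
xdjv
kfpbw
miqwf
dlqz
jeeai
sfsmt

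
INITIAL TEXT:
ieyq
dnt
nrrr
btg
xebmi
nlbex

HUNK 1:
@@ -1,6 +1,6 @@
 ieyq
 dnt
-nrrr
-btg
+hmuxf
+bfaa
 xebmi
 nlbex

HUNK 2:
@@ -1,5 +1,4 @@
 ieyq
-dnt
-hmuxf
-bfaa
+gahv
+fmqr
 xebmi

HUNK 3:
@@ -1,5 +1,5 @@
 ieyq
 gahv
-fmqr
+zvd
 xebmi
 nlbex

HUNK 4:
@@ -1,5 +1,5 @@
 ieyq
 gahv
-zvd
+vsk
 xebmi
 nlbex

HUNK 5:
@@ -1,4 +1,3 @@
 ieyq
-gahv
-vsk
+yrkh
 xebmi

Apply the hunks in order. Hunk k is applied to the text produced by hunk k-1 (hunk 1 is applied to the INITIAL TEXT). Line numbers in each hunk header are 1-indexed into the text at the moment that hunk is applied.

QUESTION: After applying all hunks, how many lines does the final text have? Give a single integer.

Answer: 4

Derivation:
Hunk 1: at line 1 remove [nrrr,btg] add [hmuxf,bfaa] -> 6 lines: ieyq dnt hmuxf bfaa xebmi nlbex
Hunk 2: at line 1 remove [dnt,hmuxf,bfaa] add [gahv,fmqr] -> 5 lines: ieyq gahv fmqr xebmi nlbex
Hunk 3: at line 1 remove [fmqr] add [zvd] -> 5 lines: ieyq gahv zvd xebmi nlbex
Hunk 4: at line 1 remove [zvd] add [vsk] -> 5 lines: ieyq gahv vsk xebmi nlbex
Hunk 5: at line 1 remove [gahv,vsk] add [yrkh] -> 4 lines: ieyq yrkh xebmi nlbex
Final line count: 4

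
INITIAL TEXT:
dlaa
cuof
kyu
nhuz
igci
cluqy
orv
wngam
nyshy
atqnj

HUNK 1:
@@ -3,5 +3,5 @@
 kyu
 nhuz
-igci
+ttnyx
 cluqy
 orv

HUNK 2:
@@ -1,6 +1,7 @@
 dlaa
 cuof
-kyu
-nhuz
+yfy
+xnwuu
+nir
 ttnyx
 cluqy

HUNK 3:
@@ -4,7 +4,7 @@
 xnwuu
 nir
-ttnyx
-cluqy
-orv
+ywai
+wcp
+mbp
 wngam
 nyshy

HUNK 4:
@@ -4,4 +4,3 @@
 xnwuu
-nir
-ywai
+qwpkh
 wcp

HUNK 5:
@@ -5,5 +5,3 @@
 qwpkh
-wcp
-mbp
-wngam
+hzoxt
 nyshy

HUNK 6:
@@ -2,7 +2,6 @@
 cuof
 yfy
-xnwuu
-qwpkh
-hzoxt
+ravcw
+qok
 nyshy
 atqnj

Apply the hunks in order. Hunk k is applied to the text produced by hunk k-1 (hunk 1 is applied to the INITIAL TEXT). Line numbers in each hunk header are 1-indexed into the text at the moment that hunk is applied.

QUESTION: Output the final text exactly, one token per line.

Hunk 1: at line 3 remove [igci] add [ttnyx] -> 10 lines: dlaa cuof kyu nhuz ttnyx cluqy orv wngam nyshy atqnj
Hunk 2: at line 1 remove [kyu,nhuz] add [yfy,xnwuu,nir] -> 11 lines: dlaa cuof yfy xnwuu nir ttnyx cluqy orv wngam nyshy atqnj
Hunk 3: at line 4 remove [ttnyx,cluqy,orv] add [ywai,wcp,mbp] -> 11 lines: dlaa cuof yfy xnwuu nir ywai wcp mbp wngam nyshy atqnj
Hunk 4: at line 4 remove [nir,ywai] add [qwpkh] -> 10 lines: dlaa cuof yfy xnwuu qwpkh wcp mbp wngam nyshy atqnj
Hunk 5: at line 5 remove [wcp,mbp,wngam] add [hzoxt] -> 8 lines: dlaa cuof yfy xnwuu qwpkh hzoxt nyshy atqnj
Hunk 6: at line 2 remove [xnwuu,qwpkh,hzoxt] add [ravcw,qok] -> 7 lines: dlaa cuof yfy ravcw qok nyshy atqnj

Answer: dlaa
cuof
yfy
ravcw
qok
nyshy
atqnj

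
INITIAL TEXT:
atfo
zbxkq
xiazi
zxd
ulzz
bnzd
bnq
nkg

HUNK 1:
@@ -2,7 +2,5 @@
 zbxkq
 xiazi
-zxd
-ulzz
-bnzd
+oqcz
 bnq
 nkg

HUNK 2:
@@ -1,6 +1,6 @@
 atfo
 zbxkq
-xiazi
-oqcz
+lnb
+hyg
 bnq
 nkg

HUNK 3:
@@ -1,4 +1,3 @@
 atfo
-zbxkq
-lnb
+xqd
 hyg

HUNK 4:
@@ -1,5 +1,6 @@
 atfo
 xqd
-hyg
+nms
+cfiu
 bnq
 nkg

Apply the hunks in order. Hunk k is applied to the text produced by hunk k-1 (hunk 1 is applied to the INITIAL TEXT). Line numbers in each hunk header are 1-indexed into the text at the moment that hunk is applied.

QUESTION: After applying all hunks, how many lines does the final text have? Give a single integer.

Answer: 6

Derivation:
Hunk 1: at line 2 remove [zxd,ulzz,bnzd] add [oqcz] -> 6 lines: atfo zbxkq xiazi oqcz bnq nkg
Hunk 2: at line 1 remove [xiazi,oqcz] add [lnb,hyg] -> 6 lines: atfo zbxkq lnb hyg bnq nkg
Hunk 3: at line 1 remove [zbxkq,lnb] add [xqd] -> 5 lines: atfo xqd hyg bnq nkg
Hunk 4: at line 1 remove [hyg] add [nms,cfiu] -> 6 lines: atfo xqd nms cfiu bnq nkg
Final line count: 6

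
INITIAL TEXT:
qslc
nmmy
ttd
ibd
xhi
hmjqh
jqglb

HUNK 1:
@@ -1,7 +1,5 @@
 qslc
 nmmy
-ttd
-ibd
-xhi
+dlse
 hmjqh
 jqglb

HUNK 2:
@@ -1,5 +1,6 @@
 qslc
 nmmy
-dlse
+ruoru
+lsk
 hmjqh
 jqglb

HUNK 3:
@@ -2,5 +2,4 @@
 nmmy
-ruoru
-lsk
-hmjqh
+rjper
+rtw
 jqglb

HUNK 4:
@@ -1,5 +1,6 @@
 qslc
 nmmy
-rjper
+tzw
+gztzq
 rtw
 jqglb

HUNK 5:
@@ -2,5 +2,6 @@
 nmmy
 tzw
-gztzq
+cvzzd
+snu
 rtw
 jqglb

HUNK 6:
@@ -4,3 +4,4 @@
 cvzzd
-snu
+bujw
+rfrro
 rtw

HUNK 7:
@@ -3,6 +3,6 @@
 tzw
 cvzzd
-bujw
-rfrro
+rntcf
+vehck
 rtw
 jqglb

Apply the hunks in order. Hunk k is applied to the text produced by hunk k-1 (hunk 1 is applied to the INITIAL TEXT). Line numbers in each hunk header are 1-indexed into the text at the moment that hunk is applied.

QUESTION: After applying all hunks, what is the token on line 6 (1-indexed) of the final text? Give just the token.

Hunk 1: at line 1 remove [ttd,ibd,xhi] add [dlse] -> 5 lines: qslc nmmy dlse hmjqh jqglb
Hunk 2: at line 1 remove [dlse] add [ruoru,lsk] -> 6 lines: qslc nmmy ruoru lsk hmjqh jqglb
Hunk 3: at line 2 remove [ruoru,lsk,hmjqh] add [rjper,rtw] -> 5 lines: qslc nmmy rjper rtw jqglb
Hunk 4: at line 1 remove [rjper] add [tzw,gztzq] -> 6 lines: qslc nmmy tzw gztzq rtw jqglb
Hunk 5: at line 2 remove [gztzq] add [cvzzd,snu] -> 7 lines: qslc nmmy tzw cvzzd snu rtw jqglb
Hunk 6: at line 4 remove [snu] add [bujw,rfrro] -> 8 lines: qslc nmmy tzw cvzzd bujw rfrro rtw jqglb
Hunk 7: at line 3 remove [bujw,rfrro] add [rntcf,vehck] -> 8 lines: qslc nmmy tzw cvzzd rntcf vehck rtw jqglb
Final line 6: vehck

Answer: vehck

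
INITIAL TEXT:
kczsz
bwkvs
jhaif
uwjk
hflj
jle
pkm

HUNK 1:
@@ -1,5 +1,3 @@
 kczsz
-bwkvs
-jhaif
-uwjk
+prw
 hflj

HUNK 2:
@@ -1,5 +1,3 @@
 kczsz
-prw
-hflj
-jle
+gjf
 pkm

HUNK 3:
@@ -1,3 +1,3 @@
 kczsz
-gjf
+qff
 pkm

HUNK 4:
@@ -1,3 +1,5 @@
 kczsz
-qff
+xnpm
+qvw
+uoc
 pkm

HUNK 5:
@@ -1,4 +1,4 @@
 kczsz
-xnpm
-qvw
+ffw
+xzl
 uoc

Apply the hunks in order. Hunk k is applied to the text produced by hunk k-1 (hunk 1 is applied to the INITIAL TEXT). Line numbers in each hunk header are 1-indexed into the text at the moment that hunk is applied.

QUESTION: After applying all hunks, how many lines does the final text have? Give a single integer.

Answer: 5

Derivation:
Hunk 1: at line 1 remove [bwkvs,jhaif,uwjk] add [prw] -> 5 lines: kczsz prw hflj jle pkm
Hunk 2: at line 1 remove [prw,hflj,jle] add [gjf] -> 3 lines: kczsz gjf pkm
Hunk 3: at line 1 remove [gjf] add [qff] -> 3 lines: kczsz qff pkm
Hunk 4: at line 1 remove [qff] add [xnpm,qvw,uoc] -> 5 lines: kczsz xnpm qvw uoc pkm
Hunk 5: at line 1 remove [xnpm,qvw] add [ffw,xzl] -> 5 lines: kczsz ffw xzl uoc pkm
Final line count: 5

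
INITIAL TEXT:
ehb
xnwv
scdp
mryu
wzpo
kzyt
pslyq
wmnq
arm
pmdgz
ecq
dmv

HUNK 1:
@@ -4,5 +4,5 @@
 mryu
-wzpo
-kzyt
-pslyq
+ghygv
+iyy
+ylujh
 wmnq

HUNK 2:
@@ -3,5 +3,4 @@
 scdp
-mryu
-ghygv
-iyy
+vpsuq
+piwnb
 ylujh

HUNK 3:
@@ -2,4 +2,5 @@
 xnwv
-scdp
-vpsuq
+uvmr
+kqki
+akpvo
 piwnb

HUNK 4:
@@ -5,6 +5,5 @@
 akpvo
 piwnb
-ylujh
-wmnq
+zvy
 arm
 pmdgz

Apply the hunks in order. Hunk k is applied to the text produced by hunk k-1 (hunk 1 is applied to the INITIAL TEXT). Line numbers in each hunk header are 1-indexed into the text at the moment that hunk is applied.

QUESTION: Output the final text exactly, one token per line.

Answer: ehb
xnwv
uvmr
kqki
akpvo
piwnb
zvy
arm
pmdgz
ecq
dmv

Derivation:
Hunk 1: at line 4 remove [wzpo,kzyt,pslyq] add [ghygv,iyy,ylujh] -> 12 lines: ehb xnwv scdp mryu ghygv iyy ylujh wmnq arm pmdgz ecq dmv
Hunk 2: at line 3 remove [mryu,ghygv,iyy] add [vpsuq,piwnb] -> 11 lines: ehb xnwv scdp vpsuq piwnb ylujh wmnq arm pmdgz ecq dmv
Hunk 3: at line 2 remove [scdp,vpsuq] add [uvmr,kqki,akpvo] -> 12 lines: ehb xnwv uvmr kqki akpvo piwnb ylujh wmnq arm pmdgz ecq dmv
Hunk 4: at line 5 remove [ylujh,wmnq] add [zvy] -> 11 lines: ehb xnwv uvmr kqki akpvo piwnb zvy arm pmdgz ecq dmv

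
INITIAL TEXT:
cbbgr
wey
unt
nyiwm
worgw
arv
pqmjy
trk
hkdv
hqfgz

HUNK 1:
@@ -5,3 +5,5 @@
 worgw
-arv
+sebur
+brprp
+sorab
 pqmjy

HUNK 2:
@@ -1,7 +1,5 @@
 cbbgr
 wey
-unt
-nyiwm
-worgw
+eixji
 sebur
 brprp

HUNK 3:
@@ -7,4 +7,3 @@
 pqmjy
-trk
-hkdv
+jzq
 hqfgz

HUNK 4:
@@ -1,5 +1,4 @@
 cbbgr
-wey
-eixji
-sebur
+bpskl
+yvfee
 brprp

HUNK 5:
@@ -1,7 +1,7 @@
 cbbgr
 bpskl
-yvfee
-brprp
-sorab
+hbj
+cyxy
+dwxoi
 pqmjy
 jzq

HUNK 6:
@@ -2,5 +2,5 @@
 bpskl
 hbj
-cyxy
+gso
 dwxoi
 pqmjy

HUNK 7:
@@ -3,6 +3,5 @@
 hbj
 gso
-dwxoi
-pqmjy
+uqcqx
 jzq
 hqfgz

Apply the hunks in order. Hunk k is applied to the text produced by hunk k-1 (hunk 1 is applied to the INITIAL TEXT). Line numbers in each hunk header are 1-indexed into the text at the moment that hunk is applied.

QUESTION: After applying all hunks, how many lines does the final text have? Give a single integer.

Hunk 1: at line 5 remove [arv] add [sebur,brprp,sorab] -> 12 lines: cbbgr wey unt nyiwm worgw sebur brprp sorab pqmjy trk hkdv hqfgz
Hunk 2: at line 1 remove [unt,nyiwm,worgw] add [eixji] -> 10 lines: cbbgr wey eixji sebur brprp sorab pqmjy trk hkdv hqfgz
Hunk 3: at line 7 remove [trk,hkdv] add [jzq] -> 9 lines: cbbgr wey eixji sebur brprp sorab pqmjy jzq hqfgz
Hunk 4: at line 1 remove [wey,eixji,sebur] add [bpskl,yvfee] -> 8 lines: cbbgr bpskl yvfee brprp sorab pqmjy jzq hqfgz
Hunk 5: at line 1 remove [yvfee,brprp,sorab] add [hbj,cyxy,dwxoi] -> 8 lines: cbbgr bpskl hbj cyxy dwxoi pqmjy jzq hqfgz
Hunk 6: at line 2 remove [cyxy] add [gso] -> 8 lines: cbbgr bpskl hbj gso dwxoi pqmjy jzq hqfgz
Hunk 7: at line 3 remove [dwxoi,pqmjy] add [uqcqx] -> 7 lines: cbbgr bpskl hbj gso uqcqx jzq hqfgz
Final line count: 7

Answer: 7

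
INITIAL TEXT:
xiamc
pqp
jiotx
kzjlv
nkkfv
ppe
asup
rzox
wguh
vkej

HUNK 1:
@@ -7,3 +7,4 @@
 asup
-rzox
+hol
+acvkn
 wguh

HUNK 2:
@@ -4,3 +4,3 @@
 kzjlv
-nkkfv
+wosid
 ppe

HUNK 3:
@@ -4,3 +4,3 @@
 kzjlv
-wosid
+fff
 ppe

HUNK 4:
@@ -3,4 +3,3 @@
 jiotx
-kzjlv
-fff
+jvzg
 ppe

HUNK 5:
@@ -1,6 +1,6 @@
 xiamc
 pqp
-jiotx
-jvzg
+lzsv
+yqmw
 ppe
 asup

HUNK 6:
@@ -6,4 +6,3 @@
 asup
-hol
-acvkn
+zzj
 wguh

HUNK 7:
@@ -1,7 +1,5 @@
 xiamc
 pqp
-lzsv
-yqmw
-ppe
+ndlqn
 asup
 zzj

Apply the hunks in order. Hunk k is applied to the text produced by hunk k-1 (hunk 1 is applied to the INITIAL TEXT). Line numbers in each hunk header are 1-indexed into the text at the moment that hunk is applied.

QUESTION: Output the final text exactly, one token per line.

Hunk 1: at line 7 remove [rzox] add [hol,acvkn] -> 11 lines: xiamc pqp jiotx kzjlv nkkfv ppe asup hol acvkn wguh vkej
Hunk 2: at line 4 remove [nkkfv] add [wosid] -> 11 lines: xiamc pqp jiotx kzjlv wosid ppe asup hol acvkn wguh vkej
Hunk 3: at line 4 remove [wosid] add [fff] -> 11 lines: xiamc pqp jiotx kzjlv fff ppe asup hol acvkn wguh vkej
Hunk 4: at line 3 remove [kzjlv,fff] add [jvzg] -> 10 lines: xiamc pqp jiotx jvzg ppe asup hol acvkn wguh vkej
Hunk 5: at line 1 remove [jiotx,jvzg] add [lzsv,yqmw] -> 10 lines: xiamc pqp lzsv yqmw ppe asup hol acvkn wguh vkej
Hunk 6: at line 6 remove [hol,acvkn] add [zzj] -> 9 lines: xiamc pqp lzsv yqmw ppe asup zzj wguh vkej
Hunk 7: at line 1 remove [lzsv,yqmw,ppe] add [ndlqn] -> 7 lines: xiamc pqp ndlqn asup zzj wguh vkej

Answer: xiamc
pqp
ndlqn
asup
zzj
wguh
vkej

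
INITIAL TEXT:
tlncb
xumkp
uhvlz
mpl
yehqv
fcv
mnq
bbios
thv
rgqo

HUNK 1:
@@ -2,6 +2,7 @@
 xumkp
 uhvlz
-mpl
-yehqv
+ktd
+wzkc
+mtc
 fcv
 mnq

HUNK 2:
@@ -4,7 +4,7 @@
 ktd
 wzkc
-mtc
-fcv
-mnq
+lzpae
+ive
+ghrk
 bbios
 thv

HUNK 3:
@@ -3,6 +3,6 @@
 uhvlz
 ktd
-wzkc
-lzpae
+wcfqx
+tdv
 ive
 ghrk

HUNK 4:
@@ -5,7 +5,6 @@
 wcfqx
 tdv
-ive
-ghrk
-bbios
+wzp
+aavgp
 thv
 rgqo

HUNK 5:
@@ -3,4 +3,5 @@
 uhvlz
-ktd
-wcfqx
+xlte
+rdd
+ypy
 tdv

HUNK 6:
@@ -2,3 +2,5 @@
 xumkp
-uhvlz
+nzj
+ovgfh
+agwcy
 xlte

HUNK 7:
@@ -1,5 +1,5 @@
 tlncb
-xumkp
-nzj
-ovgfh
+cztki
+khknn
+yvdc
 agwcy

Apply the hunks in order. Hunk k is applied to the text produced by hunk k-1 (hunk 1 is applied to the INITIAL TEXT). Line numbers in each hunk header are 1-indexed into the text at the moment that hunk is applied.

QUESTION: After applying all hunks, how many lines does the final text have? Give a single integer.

Hunk 1: at line 2 remove [mpl,yehqv] add [ktd,wzkc,mtc] -> 11 lines: tlncb xumkp uhvlz ktd wzkc mtc fcv mnq bbios thv rgqo
Hunk 2: at line 4 remove [mtc,fcv,mnq] add [lzpae,ive,ghrk] -> 11 lines: tlncb xumkp uhvlz ktd wzkc lzpae ive ghrk bbios thv rgqo
Hunk 3: at line 3 remove [wzkc,lzpae] add [wcfqx,tdv] -> 11 lines: tlncb xumkp uhvlz ktd wcfqx tdv ive ghrk bbios thv rgqo
Hunk 4: at line 5 remove [ive,ghrk,bbios] add [wzp,aavgp] -> 10 lines: tlncb xumkp uhvlz ktd wcfqx tdv wzp aavgp thv rgqo
Hunk 5: at line 3 remove [ktd,wcfqx] add [xlte,rdd,ypy] -> 11 lines: tlncb xumkp uhvlz xlte rdd ypy tdv wzp aavgp thv rgqo
Hunk 6: at line 2 remove [uhvlz] add [nzj,ovgfh,agwcy] -> 13 lines: tlncb xumkp nzj ovgfh agwcy xlte rdd ypy tdv wzp aavgp thv rgqo
Hunk 7: at line 1 remove [xumkp,nzj,ovgfh] add [cztki,khknn,yvdc] -> 13 lines: tlncb cztki khknn yvdc agwcy xlte rdd ypy tdv wzp aavgp thv rgqo
Final line count: 13

Answer: 13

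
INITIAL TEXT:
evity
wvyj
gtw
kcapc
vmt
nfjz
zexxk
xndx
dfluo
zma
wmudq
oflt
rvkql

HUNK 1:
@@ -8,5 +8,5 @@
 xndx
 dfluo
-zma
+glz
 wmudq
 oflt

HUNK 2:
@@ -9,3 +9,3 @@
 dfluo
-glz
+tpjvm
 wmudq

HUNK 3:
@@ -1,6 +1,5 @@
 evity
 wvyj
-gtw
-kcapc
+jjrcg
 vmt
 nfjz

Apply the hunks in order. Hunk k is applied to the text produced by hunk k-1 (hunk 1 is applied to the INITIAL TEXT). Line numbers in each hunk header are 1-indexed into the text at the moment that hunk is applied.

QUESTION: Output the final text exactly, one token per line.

Answer: evity
wvyj
jjrcg
vmt
nfjz
zexxk
xndx
dfluo
tpjvm
wmudq
oflt
rvkql

Derivation:
Hunk 1: at line 8 remove [zma] add [glz] -> 13 lines: evity wvyj gtw kcapc vmt nfjz zexxk xndx dfluo glz wmudq oflt rvkql
Hunk 2: at line 9 remove [glz] add [tpjvm] -> 13 lines: evity wvyj gtw kcapc vmt nfjz zexxk xndx dfluo tpjvm wmudq oflt rvkql
Hunk 3: at line 1 remove [gtw,kcapc] add [jjrcg] -> 12 lines: evity wvyj jjrcg vmt nfjz zexxk xndx dfluo tpjvm wmudq oflt rvkql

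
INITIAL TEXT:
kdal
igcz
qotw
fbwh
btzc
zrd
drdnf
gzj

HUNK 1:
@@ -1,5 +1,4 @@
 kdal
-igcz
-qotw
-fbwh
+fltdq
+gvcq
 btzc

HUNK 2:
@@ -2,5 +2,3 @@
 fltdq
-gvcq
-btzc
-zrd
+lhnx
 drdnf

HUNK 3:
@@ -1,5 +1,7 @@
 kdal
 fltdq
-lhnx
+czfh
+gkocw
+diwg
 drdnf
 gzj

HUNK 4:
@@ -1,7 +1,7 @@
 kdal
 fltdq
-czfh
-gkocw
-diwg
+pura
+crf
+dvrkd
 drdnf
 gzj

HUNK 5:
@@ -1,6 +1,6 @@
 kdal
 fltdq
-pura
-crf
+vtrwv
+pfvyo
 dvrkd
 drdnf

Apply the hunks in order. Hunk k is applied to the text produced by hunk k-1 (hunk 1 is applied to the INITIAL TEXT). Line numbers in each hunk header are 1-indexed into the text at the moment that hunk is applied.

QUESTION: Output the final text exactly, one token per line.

Answer: kdal
fltdq
vtrwv
pfvyo
dvrkd
drdnf
gzj

Derivation:
Hunk 1: at line 1 remove [igcz,qotw,fbwh] add [fltdq,gvcq] -> 7 lines: kdal fltdq gvcq btzc zrd drdnf gzj
Hunk 2: at line 2 remove [gvcq,btzc,zrd] add [lhnx] -> 5 lines: kdal fltdq lhnx drdnf gzj
Hunk 3: at line 1 remove [lhnx] add [czfh,gkocw,diwg] -> 7 lines: kdal fltdq czfh gkocw diwg drdnf gzj
Hunk 4: at line 1 remove [czfh,gkocw,diwg] add [pura,crf,dvrkd] -> 7 lines: kdal fltdq pura crf dvrkd drdnf gzj
Hunk 5: at line 1 remove [pura,crf] add [vtrwv,pfvyo] -> 7 lines: kdal fltdq vtrwv pfvyo dvrkd drdnf gzj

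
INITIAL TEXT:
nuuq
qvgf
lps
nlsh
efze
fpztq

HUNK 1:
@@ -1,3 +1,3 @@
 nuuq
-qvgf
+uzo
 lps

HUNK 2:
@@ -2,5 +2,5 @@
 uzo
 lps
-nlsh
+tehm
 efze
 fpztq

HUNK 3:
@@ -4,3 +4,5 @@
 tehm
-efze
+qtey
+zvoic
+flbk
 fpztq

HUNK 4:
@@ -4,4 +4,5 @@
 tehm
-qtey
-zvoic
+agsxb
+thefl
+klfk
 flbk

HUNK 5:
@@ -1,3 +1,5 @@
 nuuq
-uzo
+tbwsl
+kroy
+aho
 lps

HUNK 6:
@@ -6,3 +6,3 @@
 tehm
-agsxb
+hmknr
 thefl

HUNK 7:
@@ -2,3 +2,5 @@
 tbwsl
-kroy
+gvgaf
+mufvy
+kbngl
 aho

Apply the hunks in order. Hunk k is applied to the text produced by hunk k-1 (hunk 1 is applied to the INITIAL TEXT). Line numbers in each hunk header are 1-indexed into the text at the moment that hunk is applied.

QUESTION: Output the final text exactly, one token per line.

Answer: nuuq
tbwsl
gvgaf
mufvy
kbngl
aho
lps
tehm
hmknr
thefl
klfk
flbk
fpztq

Derivation:
Hunk 1: at line 1 remove [qvgf] add [uzo] -> 6 lines: nuuq uzo lps nlsh efze fpztq
Hunk 2: at line 2 remove [nlsh] add [tehm] -> 6 lines: nuuq uzo lps tehm efze fpztq
Hunk 3: at line 4 remove [efze] add [qtey,zvoic,flbk] -> 8 lines: nuuq uzo lps tehm qtey zvoic flbk fpztq
Hunk 4: at line 4 remove [qtey,zvoic] add [agsxb,thefl,klfk] -> 9 lines: nuuq uzo lps tehm agsxb thefl klfk flbk fpztq
Hunk 5: at line 1 remove [uzo] add [tbwsl,kroy,aho] -> 11 lines: nuuq tbwsl kroy aho lps tehm agsxb thefl klfk flbk fpztq
Hunk 6: at line 6 remove [agsxb] add [hmknr] -> 11 lines: nuuq tbwsl kroy aho lps tehm hmknr thefl klfk flbk fpztq
Hunk 7: at line 2 remove [kroy] add [gvgaf,mufvy,kbngl] -> 13 lines: nuuq tbwsl gvgaf mufvy kbngl aho lps tehm hmknr thefl klfk flbk fpztq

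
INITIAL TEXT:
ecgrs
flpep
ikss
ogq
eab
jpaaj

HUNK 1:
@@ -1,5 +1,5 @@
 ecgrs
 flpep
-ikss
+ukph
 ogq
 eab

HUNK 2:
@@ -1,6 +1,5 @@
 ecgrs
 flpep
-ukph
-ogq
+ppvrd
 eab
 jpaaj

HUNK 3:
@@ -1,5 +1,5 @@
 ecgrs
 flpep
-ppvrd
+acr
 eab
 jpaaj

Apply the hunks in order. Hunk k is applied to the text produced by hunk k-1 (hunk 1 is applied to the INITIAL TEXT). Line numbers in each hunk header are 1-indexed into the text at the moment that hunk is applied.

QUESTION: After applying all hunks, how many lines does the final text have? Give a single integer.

Hunk 1: at line 1 remove [ikss] add [ukph] -> 6 lines: ecgrs flpep ukph ogq eab jpaaj
Hunk 2: at line 1 remove [ukph,ogq] add [ppvrd] -> 5 lines: ecgrs flpep ppvrd eab jpaaj
Hunk 3: at line 1 remove [ppvrd] add [acr] -> 5 lines: ecgrs flpep acr eab jpaaj
Final line count: 5

Answer: 5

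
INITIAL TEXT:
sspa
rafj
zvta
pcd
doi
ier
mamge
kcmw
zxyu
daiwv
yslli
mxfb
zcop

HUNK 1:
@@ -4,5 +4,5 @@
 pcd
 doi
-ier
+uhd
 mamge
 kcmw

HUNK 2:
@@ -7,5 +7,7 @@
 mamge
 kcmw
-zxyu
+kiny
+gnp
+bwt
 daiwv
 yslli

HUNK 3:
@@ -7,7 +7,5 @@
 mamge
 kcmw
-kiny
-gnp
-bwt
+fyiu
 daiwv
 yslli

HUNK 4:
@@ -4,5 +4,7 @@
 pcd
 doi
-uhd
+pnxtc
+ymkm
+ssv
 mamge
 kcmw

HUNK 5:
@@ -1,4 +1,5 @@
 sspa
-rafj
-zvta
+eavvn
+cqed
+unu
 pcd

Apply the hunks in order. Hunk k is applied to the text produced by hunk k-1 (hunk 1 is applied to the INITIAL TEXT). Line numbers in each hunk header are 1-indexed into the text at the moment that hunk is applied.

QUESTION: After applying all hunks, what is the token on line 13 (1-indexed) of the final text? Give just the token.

Answer: daiwv

Derivation:
Hunk 1: at line 4 remove [ier] add [uhd] -> 13 lines: sspa rafj zvta pcd doi uhd mamge kcmw zxyu daiwv yslli mxfb zcop
Hunk 2: at line 7 remove [zxyu] add [kiny,gnp,bwt] -> 15 lines: sspa rafj zvta pcd doi uhd mamge kcmw kiny gnp bwt daiwv yslli mxfb zcop
Hunk 3: at line 7 remove [kiny,gnp,bwt] add [fyiu] -> 13 lines: sspa rafj zvta pcd doi uhd mamge kcmw fyiu daiwv yslli mxfb zcop
Hunk 4: at line 4 remove [uhd] add [pnxtc,ymkm,ssv] -> 15 lines: sspa rafj zvta pcd doi pnxtc ymkm ssv mamge kcmw fyiu daiwv yslli mxfb zcop
Hunk 5: at line 1 remove [rafj,zvta] add [eavvn,cqed,unu] -> 16 lines: sspa eavvn cqed unu pcd doi pnxtc ymkm ssv mamge kcmw fyiu daiwv yslli mxfb zcop
Final line 13: daiwv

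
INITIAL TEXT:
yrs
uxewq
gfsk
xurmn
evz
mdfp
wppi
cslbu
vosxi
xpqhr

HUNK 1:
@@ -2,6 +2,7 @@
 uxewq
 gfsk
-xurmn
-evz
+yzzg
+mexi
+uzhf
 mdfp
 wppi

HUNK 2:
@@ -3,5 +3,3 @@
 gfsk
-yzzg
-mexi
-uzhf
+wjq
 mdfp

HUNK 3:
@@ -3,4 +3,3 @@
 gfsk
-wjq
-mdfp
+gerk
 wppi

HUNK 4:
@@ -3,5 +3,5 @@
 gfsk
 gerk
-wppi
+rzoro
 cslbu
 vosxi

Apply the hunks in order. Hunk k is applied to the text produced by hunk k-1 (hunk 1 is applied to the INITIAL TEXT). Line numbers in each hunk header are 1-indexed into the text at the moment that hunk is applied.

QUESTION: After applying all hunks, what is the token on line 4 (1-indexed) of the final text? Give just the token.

Hunk 1: at line 2 remove [xurmn,evz] add [yzzg,mexi,uzhf] -> 11 lines: yrs uxewq gfsk yzzg mexi uzhf mdfp wppi cslbu vosxi xpqhr
Hunk 2: at line 3 remove [yzzg,mexi,uzhf] add [wjq] -> 9 lines: yrs uxewq gfsk wjq mdfp wppi cslbu vosxi xpqhr
Hunk 3: at line 3 remove [wjq,mdfp] add [gerk] -> 8 lines: yrs uxewq gfsk gerk wppi cslbu vosxi xpqhr
Hunk 4: at line 3 remove [wppi] add [rzoro] -> 8 lines: yrs uxewq gfsk gerk rzoro cslbu vosxi xpqhr
Final line 4: gerk

Answer: gerk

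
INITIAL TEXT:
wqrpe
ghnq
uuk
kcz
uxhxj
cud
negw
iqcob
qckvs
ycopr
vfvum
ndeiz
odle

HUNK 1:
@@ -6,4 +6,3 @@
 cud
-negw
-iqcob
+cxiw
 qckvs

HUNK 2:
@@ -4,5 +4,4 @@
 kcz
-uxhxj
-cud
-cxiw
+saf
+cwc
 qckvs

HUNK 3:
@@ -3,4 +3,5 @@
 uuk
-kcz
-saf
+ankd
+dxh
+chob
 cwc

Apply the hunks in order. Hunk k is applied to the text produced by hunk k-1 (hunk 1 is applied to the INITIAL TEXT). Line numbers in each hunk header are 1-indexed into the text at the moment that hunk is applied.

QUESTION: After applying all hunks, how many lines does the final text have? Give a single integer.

Answer: 12

Derivation:
Hunk 1: at line 6 remove [negw,iqcob] add [cxiw] -> 12 lines: wqrpe ghnq uuk kcz uxhxj cud cxiw qckvs ycopr vfvum ndeiz odle
Hunk 2: at line 4 remove [uxhxj,cud,cxiw] add [saf,cwc] -> 11 lines: wqrpe ghnq uuk kcz saf cwc qckvs ycopr vfvum ndeiz odle
Hunk 3: at line 3 remove [kcz,saf] add [ankd,dxh,chob] -> 12 lines: wqrpe ghnq uuk ankd dxh chob cwc qckvs ycopr vfvum ndeiz odle
Final line count: 12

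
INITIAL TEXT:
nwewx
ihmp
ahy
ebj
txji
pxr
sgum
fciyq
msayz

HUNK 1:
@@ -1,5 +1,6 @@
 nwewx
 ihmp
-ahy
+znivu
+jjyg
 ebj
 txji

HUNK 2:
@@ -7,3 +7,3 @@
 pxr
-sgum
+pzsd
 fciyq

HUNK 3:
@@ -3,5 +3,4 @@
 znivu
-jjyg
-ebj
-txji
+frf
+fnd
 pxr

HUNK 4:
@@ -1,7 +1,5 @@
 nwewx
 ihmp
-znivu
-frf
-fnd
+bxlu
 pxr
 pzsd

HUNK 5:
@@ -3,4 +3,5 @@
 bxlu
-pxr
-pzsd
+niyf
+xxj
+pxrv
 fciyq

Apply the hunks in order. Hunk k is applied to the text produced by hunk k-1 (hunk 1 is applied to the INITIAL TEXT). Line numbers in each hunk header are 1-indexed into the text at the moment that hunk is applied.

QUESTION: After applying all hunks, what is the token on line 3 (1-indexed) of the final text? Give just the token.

Hunk 1: at line 1 remove [ahy] add [znivu,jjyg] -> 10 lines: nwewx ihmp znivu jjyg ebj txji pxr sgum fciyq msayz
Hunk 2: at line 7 remove [sgum] add [pzsd] -> 10 lines: nwewx ihmp znivu jjyg ebj txji pxr pzsd fciyq msayz
Hunk 3: at line 3 remove [jjyg,ebj,txji] add [frf,fnd] -> 9 lines: nwewx ihmp znivu frf fnd pxr pzsd fciyq msayz
Hunk 4: at line 1 remove [znivu,frf,fnd] add [bxlu] -> 7 lines: nwewx ihmp bxlu pxr pzsd fciyq msayz
Hunk 5: at line 3 remove [pxr,pzsd] add [niyf,xxj,pxrv] -> 8 lines: nwewx ihmp bxlu niyf xxj pxrv fciyq msayz
Final line 3: bxlu

Answer: bxlu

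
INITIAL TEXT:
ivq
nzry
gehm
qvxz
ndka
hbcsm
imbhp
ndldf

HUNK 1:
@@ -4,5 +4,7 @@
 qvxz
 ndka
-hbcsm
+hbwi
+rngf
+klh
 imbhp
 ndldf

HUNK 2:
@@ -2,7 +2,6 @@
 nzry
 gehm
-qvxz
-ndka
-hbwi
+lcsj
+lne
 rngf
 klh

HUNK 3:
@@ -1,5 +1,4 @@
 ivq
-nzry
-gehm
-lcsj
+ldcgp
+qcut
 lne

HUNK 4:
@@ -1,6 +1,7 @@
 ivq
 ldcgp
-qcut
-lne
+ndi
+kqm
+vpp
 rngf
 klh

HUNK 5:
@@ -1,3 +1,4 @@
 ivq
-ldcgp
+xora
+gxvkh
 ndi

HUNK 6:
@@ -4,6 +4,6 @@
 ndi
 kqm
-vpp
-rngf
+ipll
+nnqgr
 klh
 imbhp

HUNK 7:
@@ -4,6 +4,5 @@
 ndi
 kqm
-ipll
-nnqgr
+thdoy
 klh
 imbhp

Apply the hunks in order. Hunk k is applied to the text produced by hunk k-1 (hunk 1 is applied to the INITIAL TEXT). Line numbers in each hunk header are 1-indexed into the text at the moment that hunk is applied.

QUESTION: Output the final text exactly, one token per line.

Hunk 1: at line 4 remove [hbcsm] add [hbwi,rngf,klh] -> 10 lines: ivq nzry gehm qvxz ndka hbwi rngf klh imbhp ndldf
Hunk 2: at line 2 remove [qvxz,ndka,hbwi] add [lcsj,lne] -> 9 lines: ivq nzry gehm lcsj lne rngf klh imbhp ndldf
Hunk 3: at line 1 remove [nzry,gehm,lcsj] add [ldcgp,qcut] -> 8 lines: ivq ldcgp qcut lne rngf klh imbhp ndldf
Hunk 4: at line 1 remove [qcut,lne] add [ndi,kqm,vpp] -> 9 lines: ivq ldcgp ndi kqm vpp rngf klh imbhp ndldf
Hunk 5: at line 1 remove [ldcgp] add [xora,gxvkh] -> 10 lines: ivq xora gxvkh ndi kqm vpp rngf klh imbhp ndldf
Hunk 6: at line 4 remove [vpp,rngf] add [ipll,nnqgr] -> 10 lines: ivq xora gxvkh ndi kqm ipll nnqgr klh imbhp ndldf
Hunk 7: at line 4 remove [ipll,nnqgr] add [thdoy] -> 9 lines: ivq xora gxvkh ndi kqm thdoy klh imbhp ndldf

Answer: ivq
xora
gxvkh
ndi
kqm
thdoy
klh
imbhp
ndldf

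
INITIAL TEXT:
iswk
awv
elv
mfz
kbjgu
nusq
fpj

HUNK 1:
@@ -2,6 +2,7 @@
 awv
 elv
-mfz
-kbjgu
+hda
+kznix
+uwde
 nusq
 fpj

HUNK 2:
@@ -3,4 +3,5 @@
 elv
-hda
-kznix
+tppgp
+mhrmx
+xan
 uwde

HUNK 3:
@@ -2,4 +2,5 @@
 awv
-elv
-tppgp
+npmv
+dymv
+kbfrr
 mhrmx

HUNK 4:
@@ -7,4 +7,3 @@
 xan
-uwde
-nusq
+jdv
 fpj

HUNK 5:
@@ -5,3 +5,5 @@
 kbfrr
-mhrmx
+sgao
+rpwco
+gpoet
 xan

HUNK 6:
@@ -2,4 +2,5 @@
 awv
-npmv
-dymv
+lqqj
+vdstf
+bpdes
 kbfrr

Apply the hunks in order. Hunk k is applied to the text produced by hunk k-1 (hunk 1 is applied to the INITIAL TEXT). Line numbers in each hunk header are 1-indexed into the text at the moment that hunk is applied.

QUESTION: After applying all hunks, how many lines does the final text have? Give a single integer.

Answer: 12

Derivation:
Hunk 1: at line 2 remove [mfz,kbjgu] add [hda,kznix,uwde] -> 8 lines: iswk awv elv hda kznix uwde nusq fpj
Hunk 2: at line 3 remove [hda,kznix] add [tppgp,mhrmx,xan] -> 9 lines: iswk awv elv tppgp mhrmx xan uwde nusq fpj
Hunk 3: at line 2 remove [elv,tppgp] add [npmv,dymv,kbfrr] -> 10 lines: iswk awv npmv dymv kbfrr mhrmx xan uwde nusq fpj
Hunk 4: at line 7 remove [uwde,nusq] add [jdv] -> 9 lines: iswk awv npmv dymv kbfrr mhrmx xan jdv fpj
Hunk 5: at line 5 remove [mhrmx] add [sgao,rpwco,gpoet] -> 11 lines: iswk awv npmv dymv kbfrr sgao rpwco gpoet xan jdv fpj
Hunk 6: at line 2 remove [npmv,dymv] add [lqqj,vdstf,bpdes] -> 12 lines: iswk awv lqqj vdstf bpdes kbfrr sgao rpwco gpoet xan jdv fpj
Final line count: 12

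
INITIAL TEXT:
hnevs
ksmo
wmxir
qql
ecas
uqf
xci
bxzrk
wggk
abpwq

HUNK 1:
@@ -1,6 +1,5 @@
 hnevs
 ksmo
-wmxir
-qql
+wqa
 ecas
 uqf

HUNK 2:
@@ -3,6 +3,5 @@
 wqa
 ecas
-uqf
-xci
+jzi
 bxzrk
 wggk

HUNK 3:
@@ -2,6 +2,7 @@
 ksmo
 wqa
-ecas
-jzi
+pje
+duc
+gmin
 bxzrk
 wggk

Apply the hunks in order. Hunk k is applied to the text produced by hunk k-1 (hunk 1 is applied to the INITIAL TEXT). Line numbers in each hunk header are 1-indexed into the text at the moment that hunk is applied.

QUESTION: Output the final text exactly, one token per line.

Hunk 1: at line 1 remove [wmxir,qql] add [wqa] -> 9 lines: hnevs ksmo wqa ecas uqf xci bxzrk wggk abpwq
Hunk 2: at line 3 remove [uqf,xci] add [jzi] -> 8 lines: hnevs ksmo wqa ecas jzi bxzrk wggk abpwq
Hunk 3: at line 2 remove [ecas,jzi] add [pje,duc,gmin] -> 9 lines: hnevs ksmo wqa pje duc gmin bxzrk wggk abpwq

Answer: hnevs
ksmo
wqa
pje
duc
gmin
bxzrk
wggk
abpwq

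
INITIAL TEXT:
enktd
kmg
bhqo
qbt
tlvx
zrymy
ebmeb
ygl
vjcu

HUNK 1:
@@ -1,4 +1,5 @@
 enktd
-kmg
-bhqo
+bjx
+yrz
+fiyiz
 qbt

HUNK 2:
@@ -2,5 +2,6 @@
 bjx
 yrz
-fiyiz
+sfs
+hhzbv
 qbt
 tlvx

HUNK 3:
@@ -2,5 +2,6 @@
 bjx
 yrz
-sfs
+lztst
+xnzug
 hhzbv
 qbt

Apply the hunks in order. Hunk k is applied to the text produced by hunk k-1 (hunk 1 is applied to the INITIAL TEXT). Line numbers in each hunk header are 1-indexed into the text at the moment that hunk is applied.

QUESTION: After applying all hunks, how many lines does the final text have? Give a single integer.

Answer: 12

Derivation:
Hunk 1: at line 1 remove [kmg,bhqo] add [bjx,yrz,fiyiz] -> 10 lines: enktd bjx yrz fiyiz qbt tlvx zrymy ebmeb ygl vjcu
Hunk 2: at line 2 remove [fiyiz] add [sfs,hhzbv] -> 11 lines: enktd bjx yrz sfs hhzbv qbt tlvx zrymy ebmeb ygl vjcu
Hunk 3: at line 2 remove [sfs] add [lztst,xnzug] -> 12 lines: enktd bjx yrz lztst xnzug hhzbv qbt tlvx zrymy ebmeb ygl vjcu
Final line count: 12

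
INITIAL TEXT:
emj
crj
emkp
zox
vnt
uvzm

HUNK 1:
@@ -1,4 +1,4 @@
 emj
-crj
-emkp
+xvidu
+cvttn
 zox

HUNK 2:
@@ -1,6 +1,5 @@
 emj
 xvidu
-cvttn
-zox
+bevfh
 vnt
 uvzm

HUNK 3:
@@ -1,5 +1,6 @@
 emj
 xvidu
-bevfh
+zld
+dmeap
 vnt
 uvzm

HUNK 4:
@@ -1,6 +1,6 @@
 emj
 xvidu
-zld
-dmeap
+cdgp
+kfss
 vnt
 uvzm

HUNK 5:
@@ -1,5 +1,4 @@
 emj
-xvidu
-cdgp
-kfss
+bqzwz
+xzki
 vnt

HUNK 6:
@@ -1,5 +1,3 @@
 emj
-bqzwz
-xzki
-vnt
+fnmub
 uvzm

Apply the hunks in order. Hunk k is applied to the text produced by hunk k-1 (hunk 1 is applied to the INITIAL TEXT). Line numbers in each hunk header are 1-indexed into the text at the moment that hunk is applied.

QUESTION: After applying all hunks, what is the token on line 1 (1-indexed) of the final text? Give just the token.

Answer: emj

Derivation:
Hunk 1: at line 1 remove [crj,emkp] add [xvidu,cvttn] -> 6 lines: emj xvidu cvttn zox vnt uvzm
Hunk 2: at line 1 remove [cvttn,zox] add [bevfh] -> 5 lines: emj xvidu bevfh vnt uvzm
Hunk 3: at line 1 remove [bevfh] add [zld,dmeap] -> 6 lines: emj xvidu zld dmeap vnt uvzm
Hunk 4: at line 1 remove [zld,dmeap] add [cdgp,kfss] -> 6 lines: emj xvidu cdgp kfss vnt uvzm
Hunk 5: at line 1 remove [xvidu,cdgp,kfss] add [bqzwz,xzki] -> 5 lines: emj bqzwz xzki vnt uvzm
Hunk 6: at line 1 remove [bqzwz,xzki,vnt] add [fnmub] -> 3 lines: emj fnmub uvzm
Final line 1: emj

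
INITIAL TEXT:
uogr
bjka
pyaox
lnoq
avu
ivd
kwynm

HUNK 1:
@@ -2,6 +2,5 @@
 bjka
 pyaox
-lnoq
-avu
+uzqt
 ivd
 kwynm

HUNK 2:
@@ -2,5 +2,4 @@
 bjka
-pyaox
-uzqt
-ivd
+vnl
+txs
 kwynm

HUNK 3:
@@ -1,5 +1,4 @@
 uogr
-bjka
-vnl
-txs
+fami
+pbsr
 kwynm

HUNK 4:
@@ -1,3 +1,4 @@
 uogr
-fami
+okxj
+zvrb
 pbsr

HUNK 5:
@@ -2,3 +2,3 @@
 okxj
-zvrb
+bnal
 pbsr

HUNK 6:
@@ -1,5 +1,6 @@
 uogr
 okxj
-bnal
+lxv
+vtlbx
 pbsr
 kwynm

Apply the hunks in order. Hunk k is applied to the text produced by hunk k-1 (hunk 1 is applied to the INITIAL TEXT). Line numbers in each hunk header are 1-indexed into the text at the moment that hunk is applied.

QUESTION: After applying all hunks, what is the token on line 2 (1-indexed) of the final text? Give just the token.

Answer: okxj

Derivation:
Hunk 1: at line 2 remove [lnoq,avu] add [uzqt] -> 6 lines: uogr bjka pyaox uzqt ivd kwynm
Hunk 2: at line 2 remove [pyaox,uzqt,ivd] add [vnl,txs] -> 5 lines: uogr bjka vnl txs kwynm
Hunk 3: at line 1 remove [bjka,vnl,txs] add [fami,pbsr] -> 4 lines: uogr fami pbsr kwynm
Hunk 4: at line 1 remove [fami] add [okxj,zvrb] -> 5 lines: uogr okxj zvrb pbsr kwynm
Hunk 5: at line 2 remove [zvrb] add [bnal] -> 5 lines: uogr okxj bnal pbsr kwynm
Hunk 6: at line 1 remove [bnal] add [lxv,vtlbx] -> 6 lines: uogr okxj lxv vtlbx pbsr kwynm
Final line 2: okxj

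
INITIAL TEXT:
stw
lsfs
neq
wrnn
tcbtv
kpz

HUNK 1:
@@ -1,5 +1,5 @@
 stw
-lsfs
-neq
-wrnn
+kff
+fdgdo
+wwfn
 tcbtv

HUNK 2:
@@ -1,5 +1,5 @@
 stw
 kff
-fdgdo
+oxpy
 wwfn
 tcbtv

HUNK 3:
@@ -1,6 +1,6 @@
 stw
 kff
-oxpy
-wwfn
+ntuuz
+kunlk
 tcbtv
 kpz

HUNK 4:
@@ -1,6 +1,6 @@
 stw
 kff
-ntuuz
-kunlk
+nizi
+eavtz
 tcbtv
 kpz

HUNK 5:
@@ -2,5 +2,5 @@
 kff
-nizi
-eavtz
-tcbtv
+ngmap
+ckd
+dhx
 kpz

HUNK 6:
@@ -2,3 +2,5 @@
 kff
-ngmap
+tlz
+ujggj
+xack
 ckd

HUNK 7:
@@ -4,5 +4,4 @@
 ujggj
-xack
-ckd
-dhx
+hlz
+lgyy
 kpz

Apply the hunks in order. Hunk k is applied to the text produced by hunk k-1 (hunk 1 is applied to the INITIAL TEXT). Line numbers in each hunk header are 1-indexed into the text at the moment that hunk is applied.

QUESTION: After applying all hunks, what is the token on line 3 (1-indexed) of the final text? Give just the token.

Answer: tlz

Derivation:
Hunk 1: at line 1 remove [lsfs,neq,wrnn] add [kff,fdgdo,wwfn] -> 6 lines: stw kff fdgdo wwfn tcbtv kpz
Hunk 2: at line 1 remove [fdgdo] add [oxpy] -> 6 lines: stw kff oxpy wwfn tcbtv kpz
Hunk 3: at line 1 remove [oxpy,wwfn] add [ntuuz,kunlk] -> 6 lines: stw kff ntuuz kunlk tcbtv kpz
Hunk 4: at line 1 remove [ntuuz,kunlk] add [nizi,eavtz] -> 6 lines: stw kff nizi eavtz tcbtv kpz
Hunk 5: at line 2 remove [nizi,eavtz,tcbtv] add [ngmap,ckd,dhx] -> 6 lines: stw kff ngmap ckd dhx kpz
Hunk 6: at line 2 remove [ngmap] add [tlz,ujggj,xack] -> 8 lines: stw kff tlz ujggj xack ckd dhx kpz
Hunk 7: at line 4 remove [xack,ckd,dhx] add [hlz,lgyy] -> 7 lines: stw kff tlz ujggj hlz lgyy kpz
Final line 3: tlz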